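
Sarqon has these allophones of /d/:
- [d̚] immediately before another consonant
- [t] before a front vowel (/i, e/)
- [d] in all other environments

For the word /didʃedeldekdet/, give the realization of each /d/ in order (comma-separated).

Occurrence 1 (position 1): before a front vowel (/i, e/) → [t].
Occurrence 2 (position 3): immediately before another consonant → [d̚].
Occurrence 3 (position 6): before a front vowel (/i, e/) → [t].
Occurrence 4 (position 9): before a front vowel (/i, e/) → [t].
Occurrence 5 (position 12): before a front vowel (/i, e/) → [t].

[t], [d̚], [t], [t], [t]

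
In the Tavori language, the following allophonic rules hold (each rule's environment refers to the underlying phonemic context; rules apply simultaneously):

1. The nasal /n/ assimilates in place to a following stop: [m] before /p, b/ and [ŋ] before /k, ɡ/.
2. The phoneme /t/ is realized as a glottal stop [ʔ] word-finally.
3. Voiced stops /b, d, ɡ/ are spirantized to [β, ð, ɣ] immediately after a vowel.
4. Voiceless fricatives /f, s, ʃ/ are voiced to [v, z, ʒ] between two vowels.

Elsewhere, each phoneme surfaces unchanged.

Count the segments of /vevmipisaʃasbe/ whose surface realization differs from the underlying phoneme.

Segments that undergo a rule: /s/ → [z] (rule 4); /ʃ/ → [ʒ] (rule 4).
All other segments surface unchanged.

2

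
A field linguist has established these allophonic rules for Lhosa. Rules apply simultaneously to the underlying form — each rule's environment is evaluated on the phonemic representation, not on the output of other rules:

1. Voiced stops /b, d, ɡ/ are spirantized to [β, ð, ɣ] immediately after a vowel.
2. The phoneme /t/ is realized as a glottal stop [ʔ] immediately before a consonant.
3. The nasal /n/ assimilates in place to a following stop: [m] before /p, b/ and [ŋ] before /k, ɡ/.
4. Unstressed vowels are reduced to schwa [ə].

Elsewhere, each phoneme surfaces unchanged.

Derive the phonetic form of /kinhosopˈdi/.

[kənhəsəpˈdi]

/k/ stays [k].
/i/ — between /k/ and /n/, in an unstressed syllable — surfaces as [ə] (rule 4).
/n/ (between /i/ and /h/) is in the target of rule 3 but the environment (before a labial or velar stop) is not met → [n].
/h/ (between /n/ and /o/) is unaffected → [h].
/o/ (between /h/ and /s/): in an unstressed syllable, so rule 4 applies → [ə].
/s/ stays [s].
/o/ — between /s/ and /p/, in an unstressed syllable — surfaces as [ə] (rule 4).
/p/ stays [p].
/d/ (between /p/ and /i/): rule 1 targets it, but not immediately after a vowel → unchanged [d].
/i/ (word-final) is in the target of rule 4 but the environment (in an unstressed syllable) is not met → [i].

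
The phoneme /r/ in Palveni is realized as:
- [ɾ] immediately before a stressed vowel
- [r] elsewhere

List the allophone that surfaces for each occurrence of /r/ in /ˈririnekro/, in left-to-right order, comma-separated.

[ɾ], [r], [r]

Occurrence 1 (position 1): immediately before a stressed vowel → [ɾ].
Occurrence 2 (position 3): no conditioning environment matches → elsewhere allophone [r].
Occurrence 3 (position 8): no conditioning environment matches → elsewhere allophone [r].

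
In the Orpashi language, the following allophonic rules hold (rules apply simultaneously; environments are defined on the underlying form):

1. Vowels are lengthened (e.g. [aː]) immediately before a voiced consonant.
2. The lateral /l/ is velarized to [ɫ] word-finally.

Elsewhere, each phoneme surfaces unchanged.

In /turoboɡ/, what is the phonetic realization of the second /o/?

Rule 1 applies to /o/ (between /b/ and /ɡ/: before a voiced consonant) → [oː].

[oː]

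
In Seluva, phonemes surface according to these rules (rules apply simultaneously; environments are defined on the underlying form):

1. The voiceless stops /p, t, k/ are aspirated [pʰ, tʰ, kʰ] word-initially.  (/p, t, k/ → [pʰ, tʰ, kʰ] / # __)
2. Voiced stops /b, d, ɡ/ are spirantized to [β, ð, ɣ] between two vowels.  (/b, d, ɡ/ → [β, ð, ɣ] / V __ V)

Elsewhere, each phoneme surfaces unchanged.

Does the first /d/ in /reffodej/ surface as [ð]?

/d/ meets the environment for rule 2 (between two vowels) → [ð].
The actual realization is [ð], which matches [ð].

Yes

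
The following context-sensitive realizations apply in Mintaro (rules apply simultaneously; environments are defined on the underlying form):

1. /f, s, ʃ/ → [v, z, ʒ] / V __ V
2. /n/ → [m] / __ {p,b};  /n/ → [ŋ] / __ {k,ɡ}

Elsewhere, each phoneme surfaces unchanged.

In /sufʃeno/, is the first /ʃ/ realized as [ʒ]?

No

/ʃ/ (between /f/ and /e/) fails the environment for rule 1, so it stays [ʃ].
The actual realization is [ʃ], not [ʒ].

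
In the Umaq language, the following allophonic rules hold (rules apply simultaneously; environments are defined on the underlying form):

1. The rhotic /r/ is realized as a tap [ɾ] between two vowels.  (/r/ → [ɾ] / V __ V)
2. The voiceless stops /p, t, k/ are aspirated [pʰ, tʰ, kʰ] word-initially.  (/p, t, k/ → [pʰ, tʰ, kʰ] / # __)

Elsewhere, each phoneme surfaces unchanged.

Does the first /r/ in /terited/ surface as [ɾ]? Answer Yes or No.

/r/ (between /e/ and /i/): between two vowels, so rule 1 applies → [ɾ].
The actual realization is [ɾ], which matches [ɾ].

Yes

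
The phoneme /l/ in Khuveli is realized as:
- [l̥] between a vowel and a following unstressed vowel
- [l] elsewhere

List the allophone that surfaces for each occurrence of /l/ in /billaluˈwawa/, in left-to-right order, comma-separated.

Occurrence 1 (position 3): no conditioning environment matches → elsewhere allophone [l].
Occurrence 2 (position 4): no conditioning environment matches → elsewhere allophone [l].
Occurrence 3 (position 6): between a vowel and a following unstressed vowel → [l̥].

[l], [l], [l̥]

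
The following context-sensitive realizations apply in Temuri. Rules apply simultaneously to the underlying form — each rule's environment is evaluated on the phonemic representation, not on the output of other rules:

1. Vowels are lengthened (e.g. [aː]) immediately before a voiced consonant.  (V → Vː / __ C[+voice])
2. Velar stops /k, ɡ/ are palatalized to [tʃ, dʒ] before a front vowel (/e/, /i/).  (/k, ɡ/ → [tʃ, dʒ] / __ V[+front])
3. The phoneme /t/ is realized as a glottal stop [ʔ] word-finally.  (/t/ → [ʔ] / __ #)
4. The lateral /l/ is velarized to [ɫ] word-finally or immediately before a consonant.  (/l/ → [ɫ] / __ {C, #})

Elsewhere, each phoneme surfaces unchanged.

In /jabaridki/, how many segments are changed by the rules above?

4

Segments that undergo a rule: /a/ → [aː] (rule 1); /a/ → [aː] (rule 1); /i/ → [iː] (rule 1); /k/ → [tʃ] (rule 2).
All other segments surface unchanged.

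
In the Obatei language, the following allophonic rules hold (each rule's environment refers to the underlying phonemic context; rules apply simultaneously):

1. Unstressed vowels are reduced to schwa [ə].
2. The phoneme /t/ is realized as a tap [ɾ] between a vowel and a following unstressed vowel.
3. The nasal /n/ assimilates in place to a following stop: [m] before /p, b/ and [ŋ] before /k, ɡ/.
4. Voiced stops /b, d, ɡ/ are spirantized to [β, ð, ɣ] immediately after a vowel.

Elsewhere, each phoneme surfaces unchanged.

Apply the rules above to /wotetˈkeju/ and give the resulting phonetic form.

[wəɾətˈkejə]

/w/ (word-initial): no rule targets it → [w].
/o/ (between /w/ and /t/): in an unstressed syllable, so rule 1 applies → [ə].
/t/ — between /o/ and /e/, between a vowel and a following unstressed vowel — surfaces as [ɾ] (rule 2).
/e/ — between /t/ and /t/, in an unstressed syllable — surfaces as [ə] (rule 1).
/t/ (between /e/ and /k/) fails the environment for rule 2, so it stays [t].
/k/ stays [k].
/e/ — between /k/ and /j/; rule 1 does not apply here → [e].
/j/ (between /e/ and /u/) is unaffected → [j].
/u/ (word-final) occurs in an unstressed syllable → [ə] by rule 1.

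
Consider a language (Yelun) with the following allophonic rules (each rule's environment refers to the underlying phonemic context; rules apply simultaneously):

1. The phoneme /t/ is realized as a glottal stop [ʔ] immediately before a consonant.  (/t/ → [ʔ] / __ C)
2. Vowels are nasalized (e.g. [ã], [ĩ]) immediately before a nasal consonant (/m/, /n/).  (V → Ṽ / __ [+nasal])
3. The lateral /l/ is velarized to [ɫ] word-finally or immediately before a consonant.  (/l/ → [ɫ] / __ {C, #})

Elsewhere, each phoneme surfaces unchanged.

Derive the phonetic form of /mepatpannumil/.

[mepaʔpãnnũmiɫ]

/m/ — not in any rule's target class → [m].
/e/ (between /m/ and /p/): rule 2 targets it, but not before a nasal consonant → unchanged [e].
/p/ stays [p].
/a/ (between /p/ and /t/) fails the environment for rule 2, so it stays [a].
/t/ meets the environment for rule 1 (immediately before a consonant) → [ʔ].
/p/ stays [p].
/a/ (between /p/ and /n/) occurs before a nasal consonant → [ã] by rule 2.
/n/ (between /a/ and /n/) is unaffected → [n].
/n/ (between /n/ and /u/) is unaffected → [n].
/u/ (between /n/ and /m/) occurs before a nasal consonant → [ũ] by rule 2.
/m/ (between /u/ and /i/): no rule targets it → [m].
/i/ (between /m/ and /l/): rule 2 targets it, but not before a nasal consonant → unchanged [i].
/l/ (word-final): word-finally or immediately before a consonant, so rule 3 applies → [ɫ].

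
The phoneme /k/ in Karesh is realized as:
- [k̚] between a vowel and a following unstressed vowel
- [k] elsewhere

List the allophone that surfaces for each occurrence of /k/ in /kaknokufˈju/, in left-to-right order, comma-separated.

[k], [k], [k̚]

Occurrence 1 (position 1): no conditioning environment matches → elsewhere allophone [k].
Occurrence 2 (position 3): no conditioning environment matches → elsewhere allophone [k].
Occurrence 3 (position 6): between a vowel and a following unstressed vowel → [k̚].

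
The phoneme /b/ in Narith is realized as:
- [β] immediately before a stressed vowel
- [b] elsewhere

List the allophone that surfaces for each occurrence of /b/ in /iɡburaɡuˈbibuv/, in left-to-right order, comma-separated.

[b], [β], [b]

Occurrence 1 (position 3): no conditioning environment matches → elsewhere allophone [b].
Occurrence 2 (position 9): immediately before a stressed vowel → [β].
Occurrence 3 (position 11): no conditioning environment matches → elsewhere allophone [b].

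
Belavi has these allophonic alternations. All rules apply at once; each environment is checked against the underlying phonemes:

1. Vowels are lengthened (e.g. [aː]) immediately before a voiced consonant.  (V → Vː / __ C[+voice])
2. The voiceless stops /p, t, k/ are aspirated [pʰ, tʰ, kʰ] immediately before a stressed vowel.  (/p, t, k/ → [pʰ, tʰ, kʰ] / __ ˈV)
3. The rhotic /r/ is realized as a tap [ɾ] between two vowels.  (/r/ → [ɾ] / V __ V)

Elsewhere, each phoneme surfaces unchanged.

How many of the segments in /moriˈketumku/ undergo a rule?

4

Segments that undergo a rule: /o/ → [oː] (rule 1); /r/ → [ɾ] (rule 3); /k/ → [kʰ] (rule 2); /u/ → [uː] (rule 1).
All other segments surface unchanged.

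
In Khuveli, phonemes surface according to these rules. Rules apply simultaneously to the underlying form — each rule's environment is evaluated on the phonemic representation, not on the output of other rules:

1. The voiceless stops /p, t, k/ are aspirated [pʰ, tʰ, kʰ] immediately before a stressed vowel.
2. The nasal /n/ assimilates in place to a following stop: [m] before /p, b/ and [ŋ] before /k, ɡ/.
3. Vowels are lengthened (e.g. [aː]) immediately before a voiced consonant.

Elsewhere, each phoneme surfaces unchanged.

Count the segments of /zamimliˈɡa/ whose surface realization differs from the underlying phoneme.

3

Segments that undergo a rule: /a/ → [aː] (rule 3); /i/ → [iː] (rule 3); /i/ → [iː] (rule 3).
All other segments surface unchanged.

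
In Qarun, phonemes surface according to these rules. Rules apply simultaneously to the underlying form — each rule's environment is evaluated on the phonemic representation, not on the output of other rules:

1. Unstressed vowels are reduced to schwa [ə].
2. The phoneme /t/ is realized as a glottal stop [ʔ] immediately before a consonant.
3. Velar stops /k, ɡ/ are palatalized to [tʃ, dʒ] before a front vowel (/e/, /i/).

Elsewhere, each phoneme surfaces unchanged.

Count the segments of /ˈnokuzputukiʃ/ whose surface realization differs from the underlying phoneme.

Segments that undergo a rule: /u/ → [ə] (rule 1); /u/ → [ə] (rule 1); /u/ → [ə] (rule 1); /k/ → [tʃ] (rule 3); /i/ → [ə] (rule 1).
All other segments surface unchanged.

5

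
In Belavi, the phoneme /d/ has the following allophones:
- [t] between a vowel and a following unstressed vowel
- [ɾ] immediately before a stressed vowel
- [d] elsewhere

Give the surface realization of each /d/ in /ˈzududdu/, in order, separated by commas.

[t], [d], [d]

Occurrence 1 (position 3): between a vowel and a following unstressed vowel → [t].
Occurrence 2 (position 5): no conditioning environment matches → elsewhere allophone [d].
Occurrence 3 (position 6): no conditioning environment matches → elsewhere allophone [d].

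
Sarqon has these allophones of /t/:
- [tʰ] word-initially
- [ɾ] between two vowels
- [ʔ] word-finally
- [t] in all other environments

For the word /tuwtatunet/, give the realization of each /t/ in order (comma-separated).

[tʰ], [t], [ɾ], [ʔ]

Occurrence 1 (position 1): word-initially → [tʰ].
Occurrence 2 (position 4): no conditioning environment matches → elsewhere allophone [t].
Occurrence 3 (position 6): between two vowels → [ɾ].
Occurrence 4 (position 10): word-finally → [ʔ].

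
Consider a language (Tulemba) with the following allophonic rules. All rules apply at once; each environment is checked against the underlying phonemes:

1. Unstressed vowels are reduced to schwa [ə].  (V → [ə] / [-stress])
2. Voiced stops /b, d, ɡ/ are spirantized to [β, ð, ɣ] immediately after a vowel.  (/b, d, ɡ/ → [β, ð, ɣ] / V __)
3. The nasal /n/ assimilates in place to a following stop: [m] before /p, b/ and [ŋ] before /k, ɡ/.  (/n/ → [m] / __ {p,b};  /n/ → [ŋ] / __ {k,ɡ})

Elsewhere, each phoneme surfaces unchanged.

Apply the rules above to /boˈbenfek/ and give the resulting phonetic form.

[bəˈβenfək]

/b/ (word-initial) fails the environment for rule 2, so it stays [b].
/o/ — between /b/ and /b/, in an unstressed syllable — surfaces as [ə] (rule 1).
/b/ (between /o/ and /e/): immediately after a vowel, so rule 2 applies → [β].
/e/ (between /b/ and /n/) fails the environment for rule 1, so it stays [e].
/n/ (between /e/ and /f/) fails the environment for rule 3, so it stays [n].
/f/ (between /n/ and /e/) is unaffected → [f].
/e/ meets the environment for rule 1 (in an unstressed syllable) → [ə].
/k/ stays [k].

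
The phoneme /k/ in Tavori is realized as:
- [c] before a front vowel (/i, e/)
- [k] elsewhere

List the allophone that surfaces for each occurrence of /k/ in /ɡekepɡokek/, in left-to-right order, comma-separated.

Occurrence 1 (position 3): before a front vowel → [c].
Occurrence 2 (position 8): before a front vowel → [c].
Occurrence 3 (position 10): no conditioning environment matches → elsewhere allophone [k].

[c], [c], [k]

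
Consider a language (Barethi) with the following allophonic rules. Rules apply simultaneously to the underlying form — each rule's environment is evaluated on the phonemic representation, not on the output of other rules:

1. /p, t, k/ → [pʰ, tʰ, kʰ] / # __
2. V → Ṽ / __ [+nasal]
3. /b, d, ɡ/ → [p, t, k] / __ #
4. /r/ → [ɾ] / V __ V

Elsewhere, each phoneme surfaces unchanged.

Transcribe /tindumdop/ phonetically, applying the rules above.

[tʰĩndũmdop]

/t/ (word-initial) occurs word-initially → [tʰ] by rule 1.
/i/ (between /t/ and /n/): before a nasal consonant, so rule 2 applies → [ĩ].
/n/ (between /i/ and /d/) is unaffected → [n].
/d/ (between /n/ and /u/): rule 3 targets it, but not word-finally → unchanged [d].
/u/ — between /d/ and /m/, before a nasal consonant — surfaces as [ũ] (rule 2).
/m/ stays [m].
/d/ — between /m/ and /o/; rule 3 does not apply here → [d].
/o/ (between /d/ and /p/) fails the environment for rule 2, so it stays [o].
/p/ (word-final) is in the target of rule 1 but the environment (word-initially) is not met → [p].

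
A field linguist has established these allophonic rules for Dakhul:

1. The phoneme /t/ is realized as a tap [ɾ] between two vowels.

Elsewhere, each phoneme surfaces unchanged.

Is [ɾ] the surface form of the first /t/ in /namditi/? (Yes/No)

Yes

Rule 1 applies to /t/ (between /i/ and /i/: between two vowels) → [ɾ].
The actual realization is [ɾ], which matches [ɾ].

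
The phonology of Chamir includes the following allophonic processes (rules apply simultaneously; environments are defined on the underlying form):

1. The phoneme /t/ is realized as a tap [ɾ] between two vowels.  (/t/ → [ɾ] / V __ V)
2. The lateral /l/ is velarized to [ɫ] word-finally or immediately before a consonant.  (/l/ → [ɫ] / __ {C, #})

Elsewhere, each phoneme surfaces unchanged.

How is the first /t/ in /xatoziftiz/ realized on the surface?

[ɾ]

/t/ meets the environment for rule 1 (between two vowels) → [ɾ].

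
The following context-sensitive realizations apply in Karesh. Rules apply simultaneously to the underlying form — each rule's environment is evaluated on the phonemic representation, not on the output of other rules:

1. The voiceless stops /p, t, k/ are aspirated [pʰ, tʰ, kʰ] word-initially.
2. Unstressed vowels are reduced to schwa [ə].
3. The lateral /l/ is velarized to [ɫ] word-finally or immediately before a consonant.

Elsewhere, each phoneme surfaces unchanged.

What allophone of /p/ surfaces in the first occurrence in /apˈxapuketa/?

[p]

/p/ (between /a/ and /x/): rule 1 targets it, but not word-initially → unchanged [p].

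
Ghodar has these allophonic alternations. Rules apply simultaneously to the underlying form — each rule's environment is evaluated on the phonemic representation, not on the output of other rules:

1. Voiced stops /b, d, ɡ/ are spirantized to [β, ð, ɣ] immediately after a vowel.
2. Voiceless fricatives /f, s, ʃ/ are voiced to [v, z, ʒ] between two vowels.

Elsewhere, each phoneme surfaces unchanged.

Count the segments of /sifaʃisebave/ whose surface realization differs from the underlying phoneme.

4

Segments that undergo a rule: /f/ → [v] (rule 2); /ʃ/ → [ʒ] (rule 2); /s/ → [z] (rule 2); /b/ → [β] (rule 1).
All other segments surface unchanged.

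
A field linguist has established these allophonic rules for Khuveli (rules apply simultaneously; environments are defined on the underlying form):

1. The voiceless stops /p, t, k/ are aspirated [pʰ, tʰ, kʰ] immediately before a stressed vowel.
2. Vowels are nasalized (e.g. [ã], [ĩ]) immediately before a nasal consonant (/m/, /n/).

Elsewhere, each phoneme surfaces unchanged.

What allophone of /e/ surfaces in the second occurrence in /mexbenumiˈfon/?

[ẽ]

/e/ meets the environment for rule 2 (before a nasal consonant) → [ẽ].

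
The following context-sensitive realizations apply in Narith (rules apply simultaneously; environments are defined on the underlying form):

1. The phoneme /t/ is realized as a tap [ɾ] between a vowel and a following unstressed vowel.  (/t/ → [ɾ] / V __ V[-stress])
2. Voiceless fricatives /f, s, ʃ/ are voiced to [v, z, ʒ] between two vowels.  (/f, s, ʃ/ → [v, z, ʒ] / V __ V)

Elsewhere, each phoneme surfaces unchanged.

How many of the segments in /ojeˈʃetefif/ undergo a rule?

3

Segments that undergo a rule: /ʃ/ → [ʒ] (rule 2); /t/ → [ɾ] (rule 1); /f/ → [v] (rule 2).
All other segments surface unchanged.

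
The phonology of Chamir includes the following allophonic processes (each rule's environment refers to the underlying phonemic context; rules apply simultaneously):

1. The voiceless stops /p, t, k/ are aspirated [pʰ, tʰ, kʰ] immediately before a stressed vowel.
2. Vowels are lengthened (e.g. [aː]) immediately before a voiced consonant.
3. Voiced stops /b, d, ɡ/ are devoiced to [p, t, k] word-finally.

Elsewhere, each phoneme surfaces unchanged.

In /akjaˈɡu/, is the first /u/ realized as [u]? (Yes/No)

Yes

/u/ — word-final; rule 2 does not apply here → [u].
The actual realization is [u], which matches [u].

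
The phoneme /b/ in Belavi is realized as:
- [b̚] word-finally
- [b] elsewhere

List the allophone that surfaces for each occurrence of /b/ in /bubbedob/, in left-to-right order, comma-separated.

[b], [b], [b], [b̚]

Occurrence 1 (position 1): no conditioning environment matches → elsewhere allophone [b].
Occurrence 2 (position 3): no conditioning environment matches → elsewhere allophone [b].
Occurrence 3 (position 4): no conditioning environment matches → elsewhere allophone [b].
Occurrence 4 (position 8): word-finally → [b̚].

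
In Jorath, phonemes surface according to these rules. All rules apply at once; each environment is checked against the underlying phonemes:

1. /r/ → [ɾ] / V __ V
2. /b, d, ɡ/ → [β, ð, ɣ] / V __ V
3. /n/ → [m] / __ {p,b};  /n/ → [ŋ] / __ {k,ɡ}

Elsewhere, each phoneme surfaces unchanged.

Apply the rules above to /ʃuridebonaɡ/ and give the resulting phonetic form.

[ʃuɾiðeβonaɡ]

/ʃ/ (word-initial): no rule targets it → [ʃ].
/u/ — not in any rule's target class → [u].
/r/ (between /u/ and /i/): between two vowels, so rule 1 applies → [ɾ].
/i/ — not in any rule's target class → [i].
/d/ (between /i/ and /e/) occurs between two vowels → [ð] by rule 2.
/e/ (between /d/ and /b/) is unaffected → [e].
/b/ — between /e/ and /o/, between two vowels — surfaces as [β] (rule 2).
/o/ stays [o].
/n/ (between /o/ and /a/) fails the environment for rule 3, so it stays [n].
/a/ (between /n/ and /ɡ/) is unaffected → [a].
/ɡ/ (word-final) fails the environment for rule 2, so it stays [ɡ].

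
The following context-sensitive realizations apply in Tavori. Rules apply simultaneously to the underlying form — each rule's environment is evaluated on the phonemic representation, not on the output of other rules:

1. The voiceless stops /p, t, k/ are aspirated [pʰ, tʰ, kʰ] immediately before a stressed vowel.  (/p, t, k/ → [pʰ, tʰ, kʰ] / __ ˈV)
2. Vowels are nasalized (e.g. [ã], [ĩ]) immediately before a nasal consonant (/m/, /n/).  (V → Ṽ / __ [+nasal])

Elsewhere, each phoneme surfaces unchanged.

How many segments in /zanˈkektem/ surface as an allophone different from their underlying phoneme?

Segments that undergo a rule: /a/ → [ã] (rule 2); /k/ → [kʰ] (rule 1); /e/ → [ẽ] (rule 2).
All other segments surface unchanged.

3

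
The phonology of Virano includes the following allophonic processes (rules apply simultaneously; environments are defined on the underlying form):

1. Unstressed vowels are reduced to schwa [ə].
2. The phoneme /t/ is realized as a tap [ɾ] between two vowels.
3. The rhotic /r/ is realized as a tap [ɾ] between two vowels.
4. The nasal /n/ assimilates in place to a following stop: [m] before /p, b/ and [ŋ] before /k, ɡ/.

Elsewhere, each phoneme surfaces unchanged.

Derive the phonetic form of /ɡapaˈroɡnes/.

/ɡ/ (word-initial): no rule targets it → [ɡ].
/a/ — between /ɡ/ and /p/, in an unstressed syllable — surfaces as [ə] (rule 1).
/p/ (between /a/ and /a/) is unaffected → [p].
/a/ — between /p/ and /r/, in an unstressed syllable — surfaces as [ə] (rule 1).
/r/ — between /a/ and /o/, between two vowels — surfaces as [ɾ] (rule 3).
/o/ (between /r/ and /ɡ/): rule 1 targets it, but not in an unstressed syllable → unchanged [o].
/ɡ/ — not in any rule's target class → [ɡ].
/n/ (between /ɡ/ and /e/) is in the target of rule 4 but the environment (before a labial or velar stop) is not met → [n].
/e/ — between /n/ and /s/, in an unstressed syllable — surfaces as [ə] (rule 1).
/s/ stays [s].

[ɡəpəˈɾoɡnəs]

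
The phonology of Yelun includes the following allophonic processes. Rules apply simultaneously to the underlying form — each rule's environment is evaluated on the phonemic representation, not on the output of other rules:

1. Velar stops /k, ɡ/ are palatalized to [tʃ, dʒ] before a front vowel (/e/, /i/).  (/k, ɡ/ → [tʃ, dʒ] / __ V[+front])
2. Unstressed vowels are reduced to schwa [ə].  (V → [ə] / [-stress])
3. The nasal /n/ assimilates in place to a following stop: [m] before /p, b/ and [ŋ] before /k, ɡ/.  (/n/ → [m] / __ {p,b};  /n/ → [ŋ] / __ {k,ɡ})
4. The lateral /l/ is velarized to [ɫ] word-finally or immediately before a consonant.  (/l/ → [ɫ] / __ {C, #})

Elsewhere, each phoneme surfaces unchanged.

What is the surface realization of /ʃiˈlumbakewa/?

[ʃəˈlumbətʃəwə]

/ʃ/ — not in any rule's target class → [ʃ].
/i/ — between /ʃ/ and /l/, in an unstressed syllable — surfaces as [ə] (rule 2).
/l/ (between /i/ and /u/) fails the environment for rule 4, so it stays [l].
/u/ (between /l/ and /m/) is in the target of rule 2 but the environment (in an unstressed syllable) is not met → [u].
/m/ (between /u/ and /b/) is unaffected → [m].
/b/ stays [b].
/a/ (between /b/ and /k/) occurs in an unstressed syllable → [ə] by rule 2.
/k/ — between /a/ and /e/, before a front vowel — surfaces as [tʃ] (rule 1).
/e/ (between /k/ and /w/): in an unstressed syllable, so rule 2 applies → [ə].
/w/ (between /e/ and /a/) is unaffected → [w].
/a/ (word-final): in an unstressed syllable, so rule 2 applies → [ə].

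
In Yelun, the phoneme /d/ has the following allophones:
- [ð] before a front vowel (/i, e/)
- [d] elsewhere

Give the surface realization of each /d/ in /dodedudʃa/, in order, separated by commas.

[d], [ð], [d], [d]

Occurrence 1 (position 1): no conditioning environment matches → elsewhere allophone [d].
Occurrence 2 (position 3): before a front vowel (/i, e/) → [ð].
Occurrence 3 (position 5): no conditioning environment matches → elsewhere allophone [d].
Occurrence 4 (position 7): no conditioning environment matches → elsewhere allophone [d].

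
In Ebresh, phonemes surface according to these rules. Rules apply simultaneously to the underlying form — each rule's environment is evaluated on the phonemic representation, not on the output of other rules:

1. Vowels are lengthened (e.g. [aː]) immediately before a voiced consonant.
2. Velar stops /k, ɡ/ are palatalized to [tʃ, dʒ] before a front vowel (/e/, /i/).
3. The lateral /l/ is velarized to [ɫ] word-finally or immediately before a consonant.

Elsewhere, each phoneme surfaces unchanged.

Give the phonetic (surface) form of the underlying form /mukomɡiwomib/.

[mukoːmdʒiːwoːmiːb]

/u/ (between /m/ and /k/) is in the target of rule 1 but the environment (before a voiced consonant) is not met → [u].
/k/ (between /u/ and /o/) is in the target of rule 2 but the environment (before a front vowel) is not met → [k].
Rule 1 applies to /o/ (between /k/ and /m/: before a voiced consonant) → [oː].
/ɡ/ (between /m/ and /i/): before a front vowel, so rule 2 applies → [dʒ].
/i/ (between /ɡ/ and /w/): before a voiced consonant, so rule 1 applies → [iː].
/o/ meets the environment for rule 1 (before a voiced consonant) → [oː].
/i/ (between /m/ and /b/): before a voiced consonant, so rule 1 applies → [iː].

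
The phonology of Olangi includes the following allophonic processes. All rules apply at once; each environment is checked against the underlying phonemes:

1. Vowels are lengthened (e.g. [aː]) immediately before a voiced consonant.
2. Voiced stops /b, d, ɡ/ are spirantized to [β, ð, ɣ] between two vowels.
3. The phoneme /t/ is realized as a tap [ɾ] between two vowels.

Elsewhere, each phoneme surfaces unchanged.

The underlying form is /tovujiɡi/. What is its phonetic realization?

[toːvuːjiːɣi]

/t/ (word-initial) is in the target of rule 3 but the environment (between two vowels) is not met → [t].
/o/ (between /t/ and /v/): before a voiced consonant, so rule 1 applies → [oː].
/v/ — not in any rule's target class → [v].
/u/ (between /v/ and /j/): before a voiced consonant, so rule 1 applies → [uː].
/j/ (between /u/ and /i/) is unaffected → [j].
/i/ (between /j/ and /ɡ/) occurs before a voiced consonant → [iː] by rule 1.
/ɡ/ meets the environment for rule 2 (between two vowels) → [ɣ].
/i/ (word-final): rule 1 targets it, but not before a voiced consonant → unchanged [i].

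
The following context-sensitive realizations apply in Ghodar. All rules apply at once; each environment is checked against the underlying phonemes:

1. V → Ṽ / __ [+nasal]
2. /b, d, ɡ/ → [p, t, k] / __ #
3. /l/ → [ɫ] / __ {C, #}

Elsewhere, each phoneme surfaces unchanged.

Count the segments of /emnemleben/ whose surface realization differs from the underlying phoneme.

3

Segments that undergo a rule: /e/ → [ẽ] (rule 1); /e/ → [ẽ] (rule 1); /e/ → [ẽ] (rule 1).
All other segments surface unchanged.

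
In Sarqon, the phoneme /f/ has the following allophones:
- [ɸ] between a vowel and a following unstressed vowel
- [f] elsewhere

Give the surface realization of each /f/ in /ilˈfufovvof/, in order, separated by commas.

[f], [ɸ], [f]

Occurrence 1 (position 3): no conditioning environment matches → elsewhere allophone [f].
Occurrence 2 (position 5): between a vowel and a following unstressed vowel → [ɸ].
Occurrence 3 (position 10): no conditioning environment matches → elsewhere allophone [f].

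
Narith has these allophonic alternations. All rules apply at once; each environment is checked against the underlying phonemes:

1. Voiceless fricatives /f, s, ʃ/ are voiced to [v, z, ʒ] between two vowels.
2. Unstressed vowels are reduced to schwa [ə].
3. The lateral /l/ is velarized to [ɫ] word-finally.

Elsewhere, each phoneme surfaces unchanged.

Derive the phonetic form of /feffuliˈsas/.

/f/ — word-initial; rule 1 does not apply here → [f].
Rule 2 applies to /e/ (between /f/ and /f/: in an unstressed syllable) → [ə].
/f/ (between /e/ and /f/) fails the environment for rule 1, so it stays [f].
/f/ (between /f/ and /u/) is in the target of rule 1 but the environment (between two vowels) is not met → [f].
/u/ (between /f/ and /l/): in an unstressed syllable, so rule 2 applies → [ə].
/l/ — between /u/ and /i/; rule 3 does not apply here → [l].
/i/ (between /l/ and /s/) occurs in an unstressed syllable → [ə] by rule 2.
/s/ (between /i/ and /a/): between two vowels, so rule 1 applies → [z].
/a/ (between /s/ and /s/) fails the environment for rule 2, so it stays [a].
/s/ (word-final): rule 1 targets it, but not between two vowels → unchanged [s].

[fəffələˈzas]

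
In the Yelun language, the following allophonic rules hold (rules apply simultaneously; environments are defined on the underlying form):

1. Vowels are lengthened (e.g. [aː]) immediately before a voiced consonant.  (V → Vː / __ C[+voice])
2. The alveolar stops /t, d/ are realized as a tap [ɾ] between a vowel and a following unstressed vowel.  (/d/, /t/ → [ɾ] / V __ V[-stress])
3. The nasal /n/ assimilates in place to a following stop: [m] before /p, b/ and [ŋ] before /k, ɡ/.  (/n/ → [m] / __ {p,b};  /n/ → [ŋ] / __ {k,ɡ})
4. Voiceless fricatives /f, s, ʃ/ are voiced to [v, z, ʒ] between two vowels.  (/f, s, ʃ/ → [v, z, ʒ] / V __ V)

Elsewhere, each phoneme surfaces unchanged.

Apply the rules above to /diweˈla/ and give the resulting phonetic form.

/d/ — word-initial; rule 2 does not apply here → [d].
/i/ (between /d/ and /w/) occurs before a voiced consonant → [iː] by rule 1.
/w/ (between /i/ and /e/): no rule targets it → [w].
/e/ (between /w/ and /l/) occurs before a voiced consonant → [eː] by rule 1.
/l/ (between /e/ and /a/) is unaffected → [l].
/a/ (word-final): rule 1 targets it, but not before a voiced consonant → unchanged [a].

[diːweːˈla]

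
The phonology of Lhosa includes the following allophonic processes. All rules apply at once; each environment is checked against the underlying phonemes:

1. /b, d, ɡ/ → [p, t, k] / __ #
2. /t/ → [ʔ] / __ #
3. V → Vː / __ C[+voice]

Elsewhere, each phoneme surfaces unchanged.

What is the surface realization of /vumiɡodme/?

[vuːmiːɡoːdme]

/v/ stays [v].
/u/ — between /v/ and /m/, before a voiced consonant — surfaces as [uː] (rule 3).
/m/ (between /u/ and /i/) is unaffected → [m].
Rule 3 applies to /i/ (between /m/ and /ɡ/: before a voiced consonant) → [iː].
/ɡ/ (between /i/ and /o/) fails the environment for rule 1, so it stays [ɡ].
/o/ (between /ɡ/ and /d/) occurs before a voiced consonant → [oː] by rule 3.
/d/ (between /o/ and /m/): rule 1 targets it, but not word-finally → unchanged [d].
/m/ (between /d/ and /e/): no rule targets it → [m].
/e/ — word-final; rule 3 does not apply here → [e].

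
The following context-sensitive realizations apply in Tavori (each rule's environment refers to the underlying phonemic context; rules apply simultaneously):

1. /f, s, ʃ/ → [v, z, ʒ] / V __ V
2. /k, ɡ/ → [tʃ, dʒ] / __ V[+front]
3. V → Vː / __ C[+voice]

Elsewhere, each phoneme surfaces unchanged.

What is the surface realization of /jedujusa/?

/j/ stays [j].
/e/ (between /j/ and /d/): before a voiced consonant, so rule 3 applies → [eː].
/d/ (between /e/ and /u/): no rule targets it → [d].
/u/ — between /d/ and /j/, before a voiced consonant — surfaces as [uː] (rule 3).
/j/ (between /u/ and /u/): no rule targets it → [j].
/u/ — between /j/ and /s/; rule 3 does not apply here → [u].
/s/ (between /u/ and /a/) occurs between two vowels → [z] by rule 1.
/a/ (word-final): rule 3 targets it, but not before a voiced consonant → unchanged [a].

[jeːduːjuza]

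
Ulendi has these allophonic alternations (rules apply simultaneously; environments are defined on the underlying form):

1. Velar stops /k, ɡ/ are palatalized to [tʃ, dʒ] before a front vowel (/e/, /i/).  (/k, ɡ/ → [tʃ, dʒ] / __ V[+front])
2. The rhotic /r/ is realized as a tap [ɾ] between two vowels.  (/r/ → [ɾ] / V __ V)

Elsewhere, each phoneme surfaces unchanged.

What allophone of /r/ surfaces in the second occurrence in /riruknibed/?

[ɾ]

/r/ (between /i/ and /u/): between two vowels, so rule 2 applies → [ɾ].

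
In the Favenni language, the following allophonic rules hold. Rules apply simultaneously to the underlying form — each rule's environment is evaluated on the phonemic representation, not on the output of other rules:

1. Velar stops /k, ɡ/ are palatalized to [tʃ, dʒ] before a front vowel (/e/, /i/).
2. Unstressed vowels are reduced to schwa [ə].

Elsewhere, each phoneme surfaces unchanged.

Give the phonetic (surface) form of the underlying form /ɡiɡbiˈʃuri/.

/ɡ/ — word-initial, before a front vowel — surfaces as [dʒ] (rule 1).
Rule 2 applies to /i/ (between /ɡ/ and /ɡ/: in an unstressed syllable) → [ə].
/ɡ/ (between /i/ and /b/) is in the target of rule 1 but the environment (before a front vowel) is not met → [ɡ].
/b/ (between /ɡ/ and /i/) is unaffected → [b].
/i/ (between /b/ and /ʃ/) occurs in an unstressed syllable → [ə] by rule 2.
/ʃ/ (between /i/ and /u/): no rule targets it → [ʃ].
/u/ — between /ʃ/ and /r/; rule 2 does not apply here → [u].
/r/ (between /u/ and /i/) is unaffected → [r].
/i/ (word-final) occurs in an unstressed syllable → [ə] by rule 2.

[dʒəɡbəˈʃurə]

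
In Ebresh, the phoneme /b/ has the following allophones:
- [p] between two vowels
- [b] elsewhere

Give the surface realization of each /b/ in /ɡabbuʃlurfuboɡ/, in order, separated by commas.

[b], [b], [p]

Occurrence 1 (position 3): no conditioning environment matches → elsewhere allophone [b].
Occurrence 2 (position 4): no conditioning environment matches → elsewhere allophone [b].
Occurrence 3 (position 12): between two vowels → [p].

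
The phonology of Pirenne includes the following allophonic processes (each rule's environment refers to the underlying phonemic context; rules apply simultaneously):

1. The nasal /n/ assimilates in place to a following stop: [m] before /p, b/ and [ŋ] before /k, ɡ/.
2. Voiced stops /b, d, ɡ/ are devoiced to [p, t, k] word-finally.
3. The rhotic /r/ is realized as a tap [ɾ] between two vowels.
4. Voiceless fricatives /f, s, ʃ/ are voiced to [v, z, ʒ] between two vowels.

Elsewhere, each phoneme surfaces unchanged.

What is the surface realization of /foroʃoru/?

[foɾoʒoɾu]

/f/ (word-initial): rule 4 targets it, but not between two vowels → unchanged [f].
/o/ — not in any rule's target class → [o].
/r/ meets the environment for rule 3 (between two vowels) → [ɾ].
/o/ (between /r/ and /ʃ/) is unaffected → [o].
Rule 4 applies to /ʃ/ (between /o/ and /o/: between two vowels) → [ʒ].
/o/ stays [o].
/r/ meets the environment for rule 3 (between two vowels) → [ɾ].
/u/ stays [u].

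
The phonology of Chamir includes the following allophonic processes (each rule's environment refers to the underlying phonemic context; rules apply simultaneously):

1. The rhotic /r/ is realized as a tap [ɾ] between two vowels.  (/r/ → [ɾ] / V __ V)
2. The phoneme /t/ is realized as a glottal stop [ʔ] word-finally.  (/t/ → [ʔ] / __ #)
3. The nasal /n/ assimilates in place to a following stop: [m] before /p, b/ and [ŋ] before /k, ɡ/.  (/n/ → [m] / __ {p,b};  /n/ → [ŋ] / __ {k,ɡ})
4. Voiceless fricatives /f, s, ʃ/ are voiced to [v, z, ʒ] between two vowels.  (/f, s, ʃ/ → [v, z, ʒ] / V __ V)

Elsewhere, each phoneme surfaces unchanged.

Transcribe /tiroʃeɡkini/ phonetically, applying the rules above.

[tiɾoʒeɡkini]

/t/ (word-initial) is in the target of rule 2 but the environment (word-finally) is not met → [t].
/i/ (between /t/ and /r/) is unaffected → [i].
Rule 1 applies to /r/ (between /i/ and /o/: between two vowels) → [ɾ].
/o/ (between /r/ and /ʃ/): no rule targets it → [o].
/ʃ/ (between /o/ and /e/): between two vowels, so rule 4 applies → [ʒ].
/e/ (between /ʃ/ and /ɡ/): no rule targets it → [e].
/ɡ/ — not in any rule's target class → [ɡ].
/k/ stays [k].
/i/ (between /k/ and /n/): no rule targets it → [i].
/n/ (between /i/ and /i/): rule 3 targets it, but not before a labial or velar stop → unchanged [n].
/i/ — not in any rule's target class → [i].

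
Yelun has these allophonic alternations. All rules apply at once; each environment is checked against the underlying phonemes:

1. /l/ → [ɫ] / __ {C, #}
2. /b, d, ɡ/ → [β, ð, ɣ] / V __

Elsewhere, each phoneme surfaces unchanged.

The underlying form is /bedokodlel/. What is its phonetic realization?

/b/ (word-initial): rule 2 targets it, but not immediately after a vowel → unchanged [b].
/e/ — not in any rule's target class → [e].
/d/ (between /e/ and /o/): immediately after a vowel, so rule 2 applies → [ð].
/o/ (between /d/ and /k/): no rule targets it → [o].
/k/ — not in any rule's target class → [k].
/o/ (between /k/ and /d/): no rule targets it → [o].
/d/ — between /o/ and /l/, immediately after a vowel — surfaces as [ð] (rule 2).
/l/ (between /d/ and /e/) fails the environment for rule 1, so it stays [l].
/e/ stays [e].
/l/ — word-final, word-finally or immediately before a consonant — surfaces as [ɫ] (rule 1).

[beðokoðleɫ]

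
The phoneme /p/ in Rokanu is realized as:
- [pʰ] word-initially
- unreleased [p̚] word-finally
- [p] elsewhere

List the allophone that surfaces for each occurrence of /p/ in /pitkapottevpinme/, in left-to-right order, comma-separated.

[pʰ], [p], [p]

Occurrence 1 (position 1): word-initially → [pʰ].
Occurrence 2 (position 6): no conditioning environment matches → elsewhere allophone [p].
Occurrence 3 (position 12): no conditioning environment matches → elsewhere allophone [p].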